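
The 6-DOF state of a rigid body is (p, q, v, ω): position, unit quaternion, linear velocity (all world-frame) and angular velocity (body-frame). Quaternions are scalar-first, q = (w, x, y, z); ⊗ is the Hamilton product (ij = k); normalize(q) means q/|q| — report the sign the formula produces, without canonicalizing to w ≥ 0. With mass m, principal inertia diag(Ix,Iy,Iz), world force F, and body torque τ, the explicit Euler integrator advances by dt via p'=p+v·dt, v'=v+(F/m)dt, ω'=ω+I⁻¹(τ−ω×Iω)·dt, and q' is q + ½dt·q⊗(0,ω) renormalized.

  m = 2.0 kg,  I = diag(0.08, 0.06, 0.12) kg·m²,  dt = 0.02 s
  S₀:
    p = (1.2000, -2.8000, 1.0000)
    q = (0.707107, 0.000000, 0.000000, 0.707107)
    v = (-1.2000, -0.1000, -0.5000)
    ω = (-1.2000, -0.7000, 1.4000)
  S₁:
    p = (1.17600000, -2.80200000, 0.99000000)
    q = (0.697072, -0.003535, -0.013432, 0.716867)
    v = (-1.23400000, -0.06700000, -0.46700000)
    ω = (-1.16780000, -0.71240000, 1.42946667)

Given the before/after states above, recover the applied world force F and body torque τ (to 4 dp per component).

velocity change Δv = (-0.03400000, 0.03300000, 0.03300000)
F = m·Δv/dt = (-3.4000, 3.3000, 3.3000)
rate change Δω = (0.03220000, -0.01240000, 0.02946667)
I·α + gyro = (0.0700, 0.0300, 0.1600)

F = (-3.4000, 3.3000, 3.3000)
τ = (0.0700, 0.0300, 0.1600)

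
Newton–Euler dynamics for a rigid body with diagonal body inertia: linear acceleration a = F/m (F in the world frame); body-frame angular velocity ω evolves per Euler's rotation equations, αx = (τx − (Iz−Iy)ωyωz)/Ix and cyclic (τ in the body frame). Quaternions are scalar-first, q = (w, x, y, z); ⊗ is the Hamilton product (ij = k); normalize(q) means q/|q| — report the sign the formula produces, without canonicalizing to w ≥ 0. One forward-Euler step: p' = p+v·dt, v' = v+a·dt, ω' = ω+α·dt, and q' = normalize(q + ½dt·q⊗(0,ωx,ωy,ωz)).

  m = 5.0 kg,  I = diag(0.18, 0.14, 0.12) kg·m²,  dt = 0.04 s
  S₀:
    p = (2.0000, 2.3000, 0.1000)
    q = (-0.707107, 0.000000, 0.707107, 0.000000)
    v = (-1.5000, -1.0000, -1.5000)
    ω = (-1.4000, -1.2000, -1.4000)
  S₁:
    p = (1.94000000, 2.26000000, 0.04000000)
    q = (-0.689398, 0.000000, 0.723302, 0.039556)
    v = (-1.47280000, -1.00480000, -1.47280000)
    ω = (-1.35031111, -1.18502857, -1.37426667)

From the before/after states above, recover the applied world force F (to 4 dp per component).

Δv = v₁−v₀ = (0.02720000, -0.00480000, 0.02720000)
F = m·Δv/dt = (3.4000, -0.6000, 3.4000)

F = (3.4000, -0.6000, 3.4000)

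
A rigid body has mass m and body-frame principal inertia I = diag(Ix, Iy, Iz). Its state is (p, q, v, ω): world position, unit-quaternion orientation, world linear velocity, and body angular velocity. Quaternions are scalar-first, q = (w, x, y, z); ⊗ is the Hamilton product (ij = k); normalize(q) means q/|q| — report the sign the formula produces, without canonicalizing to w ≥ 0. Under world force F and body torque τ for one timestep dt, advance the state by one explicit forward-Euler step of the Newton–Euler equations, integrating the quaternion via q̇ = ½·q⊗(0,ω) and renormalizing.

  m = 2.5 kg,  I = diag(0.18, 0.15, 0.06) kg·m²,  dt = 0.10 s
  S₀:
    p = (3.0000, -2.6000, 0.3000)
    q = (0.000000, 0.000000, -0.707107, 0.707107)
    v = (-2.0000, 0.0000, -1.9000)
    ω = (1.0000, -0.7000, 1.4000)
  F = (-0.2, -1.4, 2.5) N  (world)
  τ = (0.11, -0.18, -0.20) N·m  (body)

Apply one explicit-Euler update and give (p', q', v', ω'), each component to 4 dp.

p' = (2.8000, -2.6000, 0.1100)
q' = (-0.0739, -0.0246, -0.6689, 0.7393)
v' = (-2.0080, -0.0560, -1.8000)
ω' = (1.0121, -0.9320, 1.0317)

a = F/m = (-0.0800, -0.5600, 1.0000)
p' = p + v·dt = (2.8000, -2.6000, 0.1100)
new velocity v' = (-2.0080, -0.0560, -1.8000)
precession coupling ω×(Iω) = (0.0882, 0.1680, 0.0210)
α = I⁻¹(τ − ω×Iω) = (0.1211, -2.3200, -3.6833)
ω + α·dt = (1.0121, -0.9320, 1.0317)
Hamilton product q⊗(0,ω) = (-1.4849247, -0.4949749, 0.7071070, 0.7071070)
q + ½dt·q⊗(0,ω), renormalized = (-0.0739, -0.0246, -0.6689, 0.7393)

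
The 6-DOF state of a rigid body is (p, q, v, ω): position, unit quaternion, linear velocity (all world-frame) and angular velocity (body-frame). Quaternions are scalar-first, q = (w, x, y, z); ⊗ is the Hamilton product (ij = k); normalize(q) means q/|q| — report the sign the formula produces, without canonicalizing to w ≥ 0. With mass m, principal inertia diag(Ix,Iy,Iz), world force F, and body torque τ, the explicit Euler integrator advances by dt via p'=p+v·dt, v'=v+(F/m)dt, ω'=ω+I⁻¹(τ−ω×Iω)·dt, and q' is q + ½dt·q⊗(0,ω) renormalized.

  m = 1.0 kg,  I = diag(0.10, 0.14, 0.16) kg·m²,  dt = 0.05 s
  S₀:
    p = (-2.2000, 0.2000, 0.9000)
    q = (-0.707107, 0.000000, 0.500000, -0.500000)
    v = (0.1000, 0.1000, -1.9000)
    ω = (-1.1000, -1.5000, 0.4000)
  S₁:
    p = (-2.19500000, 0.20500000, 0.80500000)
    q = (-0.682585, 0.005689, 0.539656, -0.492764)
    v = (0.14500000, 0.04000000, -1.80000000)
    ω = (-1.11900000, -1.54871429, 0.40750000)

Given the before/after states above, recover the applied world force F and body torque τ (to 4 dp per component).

Δv = v₁−v₀ = (0.04500000, -0.06000000, 0.10000000)
F = m·Δv/dt = (0.9000, -1.2000, 2.0000)
ω₁ − ω₀ = (-0.01900000, -0.04871429, 0.00750000)
gyro term ω₀×Iω₀ = (-0.0120, 0.0264, 0.0660)
τ = I·(Δω/dt) + ω₀×(Iω₀) = (-0.0500, -0.1100, 0.0900)

F = (0.9000, -1.2000, 2.0000)
τ = (-0.0500, -0.1100, 0.0900)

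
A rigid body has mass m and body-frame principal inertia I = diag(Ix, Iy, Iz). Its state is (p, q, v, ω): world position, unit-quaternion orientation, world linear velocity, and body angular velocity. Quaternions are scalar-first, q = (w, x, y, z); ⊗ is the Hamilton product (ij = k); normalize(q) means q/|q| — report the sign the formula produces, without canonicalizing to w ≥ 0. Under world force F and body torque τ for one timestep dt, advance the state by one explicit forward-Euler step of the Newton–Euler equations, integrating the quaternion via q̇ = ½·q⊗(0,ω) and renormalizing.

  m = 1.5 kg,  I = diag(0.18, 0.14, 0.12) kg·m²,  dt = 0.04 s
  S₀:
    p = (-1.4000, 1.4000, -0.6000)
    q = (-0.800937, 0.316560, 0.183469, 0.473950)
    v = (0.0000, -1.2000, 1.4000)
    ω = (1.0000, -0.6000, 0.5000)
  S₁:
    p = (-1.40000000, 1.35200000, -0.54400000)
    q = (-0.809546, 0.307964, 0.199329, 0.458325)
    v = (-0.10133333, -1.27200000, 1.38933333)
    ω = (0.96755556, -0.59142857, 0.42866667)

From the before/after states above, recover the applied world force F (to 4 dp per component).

velocity change Δv = (-0.10133333, -0.07200000, -0.01066667)
applied force F = (-3.8000, -2.7000, -0.4000)

F = (-3.8000, -2.7000, -0.4000)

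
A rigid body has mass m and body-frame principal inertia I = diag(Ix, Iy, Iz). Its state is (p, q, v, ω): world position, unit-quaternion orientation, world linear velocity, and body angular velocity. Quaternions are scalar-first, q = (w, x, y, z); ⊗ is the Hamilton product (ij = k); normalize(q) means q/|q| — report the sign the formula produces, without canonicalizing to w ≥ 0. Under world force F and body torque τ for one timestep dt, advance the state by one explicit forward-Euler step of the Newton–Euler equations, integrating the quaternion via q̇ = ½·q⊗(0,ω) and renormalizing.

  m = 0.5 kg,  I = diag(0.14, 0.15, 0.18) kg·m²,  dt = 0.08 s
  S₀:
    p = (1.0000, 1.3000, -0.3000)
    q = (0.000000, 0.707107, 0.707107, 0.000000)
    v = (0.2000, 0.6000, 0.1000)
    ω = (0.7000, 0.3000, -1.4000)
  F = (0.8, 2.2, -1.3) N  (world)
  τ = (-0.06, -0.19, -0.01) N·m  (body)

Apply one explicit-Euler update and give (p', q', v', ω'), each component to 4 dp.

p' = (1.0160, 1.3480, -0.2920)
q' = (-0.0282, 0.6662, 0.7452, -0.0113)
v' = (0.3280, 0.9520, -0.1080)
ω' = (0.6729, 0.1778, -1.4054)

linear accel F/m = (1.6000, 4.4000, -2.6000)
p' = p + v·dt = (1.0160, 1.3480, -0.2920)
new velocity v' = (0.3280, 0.9520, -0.1080)
α = I⁻¹(τ − ω×Iω) = (-0.3386, -1.5280, -0.0672)
ω' = ω + α·dt = (0.6729, 0.1778, -1.4054)
2q̇ = q⊗(0,ω) = (-0.7071070, -0.9899498, 0.9899498, -0.2828428)
q' = normalize(q + ½dt·q⊗(0,ω)) = (-0.0282, 0.6662, 0.7452, -0.0113)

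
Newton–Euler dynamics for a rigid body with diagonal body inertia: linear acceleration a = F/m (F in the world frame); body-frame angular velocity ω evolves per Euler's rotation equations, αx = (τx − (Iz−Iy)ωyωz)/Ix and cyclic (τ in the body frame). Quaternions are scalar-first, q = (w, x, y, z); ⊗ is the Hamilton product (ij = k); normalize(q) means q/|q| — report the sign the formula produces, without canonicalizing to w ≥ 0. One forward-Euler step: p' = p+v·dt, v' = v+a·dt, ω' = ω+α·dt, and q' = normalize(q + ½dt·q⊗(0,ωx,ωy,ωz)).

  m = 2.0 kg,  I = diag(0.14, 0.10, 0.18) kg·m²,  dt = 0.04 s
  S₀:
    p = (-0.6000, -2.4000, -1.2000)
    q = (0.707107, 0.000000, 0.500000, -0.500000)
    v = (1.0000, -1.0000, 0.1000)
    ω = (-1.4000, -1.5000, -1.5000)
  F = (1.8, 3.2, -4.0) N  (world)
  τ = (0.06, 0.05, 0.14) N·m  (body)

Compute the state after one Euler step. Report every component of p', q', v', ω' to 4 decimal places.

p' = (-0.5600, -2.4400, -1.1960)
q' = (0.7062, -0.0497, 0.4922, -0.5066)
v' = (1.0360, -0.9360, 0.0200)
ω' = (-1.4343, -1.4464, -1.4502)

angular accel α = (-0.8571, 1.3400, 1.2444)
ω + α·dt = (-1.4343, -1.4464, -1.4502)
Hamilton product q⊗(0,ω) = (0.0000000, -2.4899498, -0.3606605, -0.3606605)
updated quaternion q' = (0.7062, -0.0497, 0.4922, -0.5066)
a = (0.9000, 1.6000, -2.0000)
p + v·dt = (-0.5600, -2.4400, -1.1960)
v + (F/m)dt = (1.0360, -0.9360, 0.0200)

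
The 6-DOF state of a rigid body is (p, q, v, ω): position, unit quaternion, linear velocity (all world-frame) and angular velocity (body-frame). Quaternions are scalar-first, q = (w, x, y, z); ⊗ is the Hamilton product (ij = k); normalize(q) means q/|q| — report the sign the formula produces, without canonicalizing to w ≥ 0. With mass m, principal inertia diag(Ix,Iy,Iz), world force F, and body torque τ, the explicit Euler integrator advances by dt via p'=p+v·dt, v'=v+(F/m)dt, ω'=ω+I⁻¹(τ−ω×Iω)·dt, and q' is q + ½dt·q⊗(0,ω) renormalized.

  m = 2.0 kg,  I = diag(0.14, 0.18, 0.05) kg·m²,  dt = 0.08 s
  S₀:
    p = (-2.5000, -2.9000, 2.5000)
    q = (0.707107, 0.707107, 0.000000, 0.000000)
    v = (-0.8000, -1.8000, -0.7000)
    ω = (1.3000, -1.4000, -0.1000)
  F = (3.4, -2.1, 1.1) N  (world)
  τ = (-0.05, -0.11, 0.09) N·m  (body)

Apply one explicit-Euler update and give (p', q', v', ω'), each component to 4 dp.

new position p' = (-2.5640, -3.0440, 2.4440)
v + (F/m)dt = (-0.6640, -1.8840, -0.6560)
α = I⁻¹(τ − ω×Iω) = (-0.2271, -0.5461, 3.2560)
new body rate ω' = (1.2818, -1.4437, 0.1605)
2q̇ = q⊗(0,ω) = (-0.9192391, 0.9192391, -0.9192391, -1.0606605)
q' = normalize(q + ½dt·q⊗(0,ω)) = (0.6684, 0.7417, -0.0367, -0.0423)

p' = (-2.5640, -3.0440, 2.4440)
q' = (0.6684, 0.7417, -0.0367, -0.0423)
v' = (-0.6640, -1.8840, -0.6560)
ω' = (1.2818, -1.4437, 0.1605)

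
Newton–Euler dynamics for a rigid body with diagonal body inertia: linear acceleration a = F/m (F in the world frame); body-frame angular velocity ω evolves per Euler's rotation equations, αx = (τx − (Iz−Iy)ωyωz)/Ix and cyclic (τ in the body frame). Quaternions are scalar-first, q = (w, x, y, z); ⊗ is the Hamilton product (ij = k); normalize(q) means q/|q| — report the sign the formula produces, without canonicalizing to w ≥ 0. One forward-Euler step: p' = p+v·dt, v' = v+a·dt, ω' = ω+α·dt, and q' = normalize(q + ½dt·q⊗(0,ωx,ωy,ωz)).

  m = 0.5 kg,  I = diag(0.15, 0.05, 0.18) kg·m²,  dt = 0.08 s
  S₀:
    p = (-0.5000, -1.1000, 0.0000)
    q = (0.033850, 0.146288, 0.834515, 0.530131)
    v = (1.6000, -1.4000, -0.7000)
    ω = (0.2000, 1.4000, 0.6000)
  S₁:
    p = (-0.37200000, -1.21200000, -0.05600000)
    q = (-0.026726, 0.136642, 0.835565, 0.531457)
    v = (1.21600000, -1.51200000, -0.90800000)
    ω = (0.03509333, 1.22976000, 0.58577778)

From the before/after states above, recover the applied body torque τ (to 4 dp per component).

ω₁ − ω₀ = (-0.16490667, -0.17024000, -0.01422222)
applied torque τ = (-0.2000, -0.1100, -0.0600)

τ = (-0.2000, -0.1100, -0.0600)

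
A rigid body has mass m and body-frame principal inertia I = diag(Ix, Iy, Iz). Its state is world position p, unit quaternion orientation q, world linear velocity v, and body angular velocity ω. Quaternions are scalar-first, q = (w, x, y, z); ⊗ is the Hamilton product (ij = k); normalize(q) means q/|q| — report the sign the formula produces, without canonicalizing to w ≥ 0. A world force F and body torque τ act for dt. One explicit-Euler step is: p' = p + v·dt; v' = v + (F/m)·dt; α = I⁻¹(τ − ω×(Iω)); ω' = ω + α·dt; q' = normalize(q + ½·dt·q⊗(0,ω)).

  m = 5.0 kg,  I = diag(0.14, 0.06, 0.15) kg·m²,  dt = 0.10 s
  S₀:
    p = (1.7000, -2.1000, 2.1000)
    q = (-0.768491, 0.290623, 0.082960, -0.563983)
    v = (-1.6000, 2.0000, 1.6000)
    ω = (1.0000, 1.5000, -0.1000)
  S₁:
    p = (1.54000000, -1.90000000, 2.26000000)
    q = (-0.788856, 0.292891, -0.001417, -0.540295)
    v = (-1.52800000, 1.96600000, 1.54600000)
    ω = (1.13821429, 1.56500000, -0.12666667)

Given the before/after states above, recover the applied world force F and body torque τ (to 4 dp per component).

F = (3.6000, -1.7000, -2.7000)
τ = (0.1800, 0.0400, -0.1600)

ω₁ − ω₀ = (0.13821429, 0.06500000, -0.02666667)
precession coupling = (-0.0135, 0.0010, -0.1200)
τ = I·(Δω/dt) + ω₀×(Iω₀) = (0.1800, 0.0400, -0.1600)
velocity change Δv = (0.07200000, -0.03400000, -0.05400000)
F = m·Δv/dt = (3.6000, -1.7000, -2.7000)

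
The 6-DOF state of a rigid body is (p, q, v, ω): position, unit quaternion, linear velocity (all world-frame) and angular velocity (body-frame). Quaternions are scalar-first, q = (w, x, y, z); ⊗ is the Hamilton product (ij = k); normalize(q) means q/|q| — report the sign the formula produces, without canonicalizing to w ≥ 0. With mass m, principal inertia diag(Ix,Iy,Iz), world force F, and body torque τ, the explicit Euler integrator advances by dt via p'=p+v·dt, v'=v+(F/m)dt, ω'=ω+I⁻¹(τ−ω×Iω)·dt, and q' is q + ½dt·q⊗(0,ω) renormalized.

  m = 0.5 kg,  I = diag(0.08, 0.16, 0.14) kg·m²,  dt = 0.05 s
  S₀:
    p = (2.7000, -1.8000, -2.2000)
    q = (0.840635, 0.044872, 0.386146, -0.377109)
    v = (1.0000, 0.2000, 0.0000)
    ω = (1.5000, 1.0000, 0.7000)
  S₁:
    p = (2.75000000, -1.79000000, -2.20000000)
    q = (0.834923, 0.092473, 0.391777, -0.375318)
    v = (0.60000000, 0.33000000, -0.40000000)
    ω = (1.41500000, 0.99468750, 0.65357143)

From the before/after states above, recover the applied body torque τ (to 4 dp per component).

Δω = ω₁−ω₀ = (-0.08500000, -0.00531250, -0.04642857)
gyro term ω₀×Iω₀ = (-0.0140, -0.0630, 0.1200)
applied torque τ = (-0.1500, -0.0800, -0.0100)

τ = (-0.1500, -0.0800, -0.0100)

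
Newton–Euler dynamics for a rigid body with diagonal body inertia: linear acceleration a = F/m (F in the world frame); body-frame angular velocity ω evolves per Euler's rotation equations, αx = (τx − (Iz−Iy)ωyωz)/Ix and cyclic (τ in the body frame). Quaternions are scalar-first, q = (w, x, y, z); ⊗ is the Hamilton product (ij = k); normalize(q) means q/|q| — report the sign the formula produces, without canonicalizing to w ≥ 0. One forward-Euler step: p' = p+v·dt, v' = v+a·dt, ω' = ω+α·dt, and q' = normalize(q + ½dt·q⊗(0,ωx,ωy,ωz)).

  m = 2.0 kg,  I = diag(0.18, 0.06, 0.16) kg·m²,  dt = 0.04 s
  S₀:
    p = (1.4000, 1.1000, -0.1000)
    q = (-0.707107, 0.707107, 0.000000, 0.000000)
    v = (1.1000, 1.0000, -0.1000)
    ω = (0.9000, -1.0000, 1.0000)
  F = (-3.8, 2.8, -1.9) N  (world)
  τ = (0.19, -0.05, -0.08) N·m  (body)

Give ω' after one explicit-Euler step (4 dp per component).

ω' = (0.9644, -1.0453, 0.9530)

(τ − ω×Iω)/I = (1.6111, -1.1333, -1.1750)
ω' = ω + α·dt = (0.9644, -1.0453, 0.9530)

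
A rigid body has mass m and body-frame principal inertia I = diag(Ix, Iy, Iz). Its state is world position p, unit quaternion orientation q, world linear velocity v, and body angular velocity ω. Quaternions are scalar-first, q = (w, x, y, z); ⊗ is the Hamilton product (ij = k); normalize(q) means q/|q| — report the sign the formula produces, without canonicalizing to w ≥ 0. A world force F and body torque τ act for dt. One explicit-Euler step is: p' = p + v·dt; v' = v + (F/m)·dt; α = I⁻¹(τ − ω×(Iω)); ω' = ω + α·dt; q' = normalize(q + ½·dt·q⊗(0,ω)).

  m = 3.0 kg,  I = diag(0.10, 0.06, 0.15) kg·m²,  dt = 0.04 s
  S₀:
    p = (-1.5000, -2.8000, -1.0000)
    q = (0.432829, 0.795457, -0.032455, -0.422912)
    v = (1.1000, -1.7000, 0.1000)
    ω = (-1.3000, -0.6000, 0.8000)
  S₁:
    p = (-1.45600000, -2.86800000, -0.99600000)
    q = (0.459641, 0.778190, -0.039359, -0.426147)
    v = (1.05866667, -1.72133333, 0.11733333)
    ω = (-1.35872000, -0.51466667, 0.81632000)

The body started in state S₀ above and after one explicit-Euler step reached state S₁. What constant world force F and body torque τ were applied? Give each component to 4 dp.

rate change Δω = (-0.05872000, 0.08533333, 0.01632000)
ω₀×(Iω₀) = (-0.0432, 0.0520, -0.0312)
τ = I·(Δω/dt) + ω₀×(Iω₀) = (-0.1900, 0.1800, 0.0300)
v₁ − v₀ = (-0.04133333, -0.02133333, 0.01733333)
F = m·Δv/dt = (-3.1000, -1.6000, 1.3000)

F = (-3.1000, -1.6000, 1.3000)
τ = (-0.1900, 0.1800, 0.0300)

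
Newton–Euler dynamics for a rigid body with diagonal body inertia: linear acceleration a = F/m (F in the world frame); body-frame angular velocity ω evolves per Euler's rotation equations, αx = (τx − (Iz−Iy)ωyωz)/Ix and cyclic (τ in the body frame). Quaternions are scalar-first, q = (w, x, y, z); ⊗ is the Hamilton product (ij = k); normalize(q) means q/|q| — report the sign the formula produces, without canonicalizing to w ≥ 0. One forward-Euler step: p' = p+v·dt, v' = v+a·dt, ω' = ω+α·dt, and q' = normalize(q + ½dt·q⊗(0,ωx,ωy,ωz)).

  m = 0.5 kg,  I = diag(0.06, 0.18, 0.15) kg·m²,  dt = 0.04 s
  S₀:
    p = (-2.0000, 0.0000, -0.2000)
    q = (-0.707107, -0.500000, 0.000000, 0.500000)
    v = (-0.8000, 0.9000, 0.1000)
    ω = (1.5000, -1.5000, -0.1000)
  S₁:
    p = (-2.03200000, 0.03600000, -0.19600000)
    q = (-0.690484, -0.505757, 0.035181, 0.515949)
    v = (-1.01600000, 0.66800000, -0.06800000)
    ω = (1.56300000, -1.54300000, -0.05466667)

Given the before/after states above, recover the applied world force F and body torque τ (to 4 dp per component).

F = (-2.7000, -2.9000, -2.1000)
τ = (0.0900, -0.1800, -0.1000)

rate change Δω = (0.06300000, -0.04300000, 0.04533333)
ω₀×(Iω₀) = (-0.0045, 0.0135, -0.2700)
I·α + gyro = (0.0900, -0.1800, -0.1000)
velocity change Δv = (-0.21600000, -0.23200000, -0.16800000)
F = m·Δv/dt = (-2.7000, -2.9000, -2.1000)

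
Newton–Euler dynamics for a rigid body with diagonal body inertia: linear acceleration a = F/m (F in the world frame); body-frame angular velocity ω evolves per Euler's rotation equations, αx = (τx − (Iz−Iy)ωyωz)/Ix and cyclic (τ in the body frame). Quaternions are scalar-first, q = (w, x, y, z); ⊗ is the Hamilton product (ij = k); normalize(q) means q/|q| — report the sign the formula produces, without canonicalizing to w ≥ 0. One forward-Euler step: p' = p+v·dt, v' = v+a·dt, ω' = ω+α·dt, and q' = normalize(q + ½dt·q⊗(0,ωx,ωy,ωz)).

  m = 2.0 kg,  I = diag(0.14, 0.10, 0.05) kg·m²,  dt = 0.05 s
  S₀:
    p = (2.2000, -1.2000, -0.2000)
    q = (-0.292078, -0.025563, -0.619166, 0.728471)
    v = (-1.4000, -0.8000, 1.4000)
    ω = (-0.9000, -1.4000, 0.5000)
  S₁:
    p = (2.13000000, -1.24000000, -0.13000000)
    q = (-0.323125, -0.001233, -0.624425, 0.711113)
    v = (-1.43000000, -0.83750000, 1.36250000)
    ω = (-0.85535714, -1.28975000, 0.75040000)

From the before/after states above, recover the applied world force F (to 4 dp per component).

F = (-1.2000, -1.5000, -1.5000)

velocity change Δv = (-0.03000000, -0.03750000, -0.03750000)
m·(v₁−v₀)/dt = (-1.2000, -1.5000, -1.5000)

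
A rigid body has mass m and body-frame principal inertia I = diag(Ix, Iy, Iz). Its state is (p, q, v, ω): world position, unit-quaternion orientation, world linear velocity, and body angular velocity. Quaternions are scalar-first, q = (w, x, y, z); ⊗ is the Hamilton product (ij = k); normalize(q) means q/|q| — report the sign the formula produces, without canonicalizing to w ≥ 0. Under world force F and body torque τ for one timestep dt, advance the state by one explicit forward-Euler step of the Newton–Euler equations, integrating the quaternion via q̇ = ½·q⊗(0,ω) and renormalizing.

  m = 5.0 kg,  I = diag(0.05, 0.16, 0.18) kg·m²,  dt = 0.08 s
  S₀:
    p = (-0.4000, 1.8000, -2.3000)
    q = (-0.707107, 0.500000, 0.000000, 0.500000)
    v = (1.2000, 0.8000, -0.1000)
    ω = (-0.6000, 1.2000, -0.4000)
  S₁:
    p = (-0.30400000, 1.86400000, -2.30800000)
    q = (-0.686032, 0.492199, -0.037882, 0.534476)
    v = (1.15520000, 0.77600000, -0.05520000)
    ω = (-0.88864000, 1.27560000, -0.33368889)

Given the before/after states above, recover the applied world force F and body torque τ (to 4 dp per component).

F = (-2.8000, -1.5000, 2.8000)
τ = (-0.1900, 0.1200, 0.0700)

velocity change Δv = (-0.04480000, -0.02400000, 0.04480000)
applied force F = (-2.8000, -1.5000, 2.8000)
rate change Δω = (-0.28864000, 0.07560000, 0.06631111)
applied torque τ = (-0.1900, 0.1200, 0.0700)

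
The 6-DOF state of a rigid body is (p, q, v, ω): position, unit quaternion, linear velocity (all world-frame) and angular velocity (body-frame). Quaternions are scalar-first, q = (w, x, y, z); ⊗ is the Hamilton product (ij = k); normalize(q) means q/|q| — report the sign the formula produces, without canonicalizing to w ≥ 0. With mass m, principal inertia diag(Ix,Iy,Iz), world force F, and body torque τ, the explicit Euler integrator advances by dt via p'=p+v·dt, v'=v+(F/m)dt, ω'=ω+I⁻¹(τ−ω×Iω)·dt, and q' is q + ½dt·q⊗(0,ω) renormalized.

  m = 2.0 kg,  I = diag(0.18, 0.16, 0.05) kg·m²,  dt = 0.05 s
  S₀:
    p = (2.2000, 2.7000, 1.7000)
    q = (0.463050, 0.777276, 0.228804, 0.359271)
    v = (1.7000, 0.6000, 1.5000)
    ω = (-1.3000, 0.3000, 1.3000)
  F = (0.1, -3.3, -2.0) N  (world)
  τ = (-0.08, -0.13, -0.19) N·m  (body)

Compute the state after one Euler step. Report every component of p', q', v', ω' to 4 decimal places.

precession coupling ω×(Iω) = (-0.0429, -0.2197, 0.0078)
angular accel α = (-0.2061, 0.5606, -3.9560)
ω' = ω + α·dt = (-1.3103, 0.3280, 1.1022)
2q̇ = q⊗(0,ω) = (0.4747653, -0.4123011, -1.3385961, 1.1325930)
q' = normalize(q + ½dt·q⊗(0,ω)) = (0.4744, 0.7661, 0.1951, 0.3872)
new position p' = (2.2850, 2.7300, 1.7750)
new velocity v' = (1.7025, 0.5175, 1.4500)

p' = (2.2850, 2.7300, 1.7750)
q' = (0.4744, 0.7661, 0.1951, 0.3872)
v' = (1.7025, 0.5175, 1.4500)
ω' = (-1.3103, 0.3280, 1.1022)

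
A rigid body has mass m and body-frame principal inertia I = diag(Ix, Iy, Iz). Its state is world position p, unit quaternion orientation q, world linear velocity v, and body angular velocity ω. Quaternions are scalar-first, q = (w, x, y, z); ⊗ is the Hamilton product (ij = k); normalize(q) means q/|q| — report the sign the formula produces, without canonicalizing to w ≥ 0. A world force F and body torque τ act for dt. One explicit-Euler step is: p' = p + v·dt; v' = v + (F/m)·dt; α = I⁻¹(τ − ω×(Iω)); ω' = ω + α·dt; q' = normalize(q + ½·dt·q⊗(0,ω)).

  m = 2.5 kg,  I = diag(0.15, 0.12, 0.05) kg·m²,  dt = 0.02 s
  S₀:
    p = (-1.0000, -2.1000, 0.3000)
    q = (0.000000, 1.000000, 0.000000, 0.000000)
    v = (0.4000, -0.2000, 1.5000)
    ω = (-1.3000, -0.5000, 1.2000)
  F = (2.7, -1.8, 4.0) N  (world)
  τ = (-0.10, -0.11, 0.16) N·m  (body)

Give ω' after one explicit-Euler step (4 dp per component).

gyro term ω×Iω = (0.0420, -0.1560, -0.0195)
(τ − ω×Iω)/I = (-0.9467, 0.3833, 3.5900)
new body rate ω' = (-1.3189, -0.4923, 1.2718)

ω' = (-1.3189, -0.4923, 1.2718)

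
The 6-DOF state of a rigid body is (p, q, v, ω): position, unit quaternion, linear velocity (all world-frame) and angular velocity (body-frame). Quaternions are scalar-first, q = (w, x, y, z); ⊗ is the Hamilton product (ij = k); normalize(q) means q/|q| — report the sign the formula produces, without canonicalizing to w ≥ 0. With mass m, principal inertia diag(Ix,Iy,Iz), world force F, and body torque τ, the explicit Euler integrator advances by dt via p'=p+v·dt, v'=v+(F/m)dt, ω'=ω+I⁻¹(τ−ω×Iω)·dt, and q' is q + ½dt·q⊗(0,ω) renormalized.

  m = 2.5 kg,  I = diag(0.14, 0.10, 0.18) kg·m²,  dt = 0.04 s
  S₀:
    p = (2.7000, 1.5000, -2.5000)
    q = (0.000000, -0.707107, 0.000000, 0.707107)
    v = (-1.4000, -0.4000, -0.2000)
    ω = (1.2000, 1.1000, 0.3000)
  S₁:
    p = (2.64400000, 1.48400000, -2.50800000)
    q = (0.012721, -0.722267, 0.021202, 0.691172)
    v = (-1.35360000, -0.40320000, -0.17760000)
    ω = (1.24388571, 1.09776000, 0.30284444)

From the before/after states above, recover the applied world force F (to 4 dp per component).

F = (2.9000, -0.2000, 1.4000)

velocity change Δv = (0.04640000, -0.00320000, 0.02240000)
F = m·Δv/dt = (2.9000, -0.2000, 1.4000)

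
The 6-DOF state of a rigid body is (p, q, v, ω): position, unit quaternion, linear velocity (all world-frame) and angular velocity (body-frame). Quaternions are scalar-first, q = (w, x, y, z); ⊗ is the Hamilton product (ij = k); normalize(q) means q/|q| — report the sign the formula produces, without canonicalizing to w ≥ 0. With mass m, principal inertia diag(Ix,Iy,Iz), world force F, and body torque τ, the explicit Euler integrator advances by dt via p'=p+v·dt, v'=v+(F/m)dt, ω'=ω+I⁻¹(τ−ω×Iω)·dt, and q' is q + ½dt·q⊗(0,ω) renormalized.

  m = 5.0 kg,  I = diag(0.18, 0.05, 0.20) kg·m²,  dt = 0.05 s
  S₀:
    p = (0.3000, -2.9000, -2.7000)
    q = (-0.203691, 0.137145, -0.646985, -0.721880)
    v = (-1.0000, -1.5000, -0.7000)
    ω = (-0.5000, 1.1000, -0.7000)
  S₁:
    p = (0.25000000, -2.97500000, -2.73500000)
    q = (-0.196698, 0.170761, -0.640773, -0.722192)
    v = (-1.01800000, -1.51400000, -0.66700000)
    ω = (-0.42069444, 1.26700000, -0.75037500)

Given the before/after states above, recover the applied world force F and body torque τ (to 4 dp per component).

F = (-1.8000, -1.4000, 3.3000)
τ = (0.1700, 0.1600, -0.1300)

ω₁ − ω₀ = (0.07930556, 0.16700000, -0.05037500)
τ = I·(Δω/dt) + ω₀×(Iω₀) = (0.1700, 0.1600, -0.1300)
v₁ − v₀ = (-0.01800000, -0.01400000, 0.03300000)
applied force F = (-1.8000, -1.4000, 3.3000)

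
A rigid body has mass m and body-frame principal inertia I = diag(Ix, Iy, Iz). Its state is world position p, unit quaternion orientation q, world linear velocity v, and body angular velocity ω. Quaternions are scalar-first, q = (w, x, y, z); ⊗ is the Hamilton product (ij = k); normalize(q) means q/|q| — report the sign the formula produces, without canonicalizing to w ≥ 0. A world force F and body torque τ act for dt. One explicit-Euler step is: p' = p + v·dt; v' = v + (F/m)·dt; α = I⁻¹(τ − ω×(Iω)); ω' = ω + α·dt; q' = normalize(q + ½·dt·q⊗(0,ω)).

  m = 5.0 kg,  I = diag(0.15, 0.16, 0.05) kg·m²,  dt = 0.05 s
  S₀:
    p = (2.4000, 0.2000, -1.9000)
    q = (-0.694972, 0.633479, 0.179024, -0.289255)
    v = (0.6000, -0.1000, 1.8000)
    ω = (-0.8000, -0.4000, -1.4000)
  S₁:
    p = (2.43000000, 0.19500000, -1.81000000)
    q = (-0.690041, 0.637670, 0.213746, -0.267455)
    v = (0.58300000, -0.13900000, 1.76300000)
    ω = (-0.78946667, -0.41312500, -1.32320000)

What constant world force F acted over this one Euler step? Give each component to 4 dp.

F = (-1.7000, -3.9000, -3.7000)

Δv = v₁−v₀ = (-0.01700000, -0.03900000, -0.03700000)
m·(v₁−v₀)/dt = (-1.7000, -3.9000, -3.7000)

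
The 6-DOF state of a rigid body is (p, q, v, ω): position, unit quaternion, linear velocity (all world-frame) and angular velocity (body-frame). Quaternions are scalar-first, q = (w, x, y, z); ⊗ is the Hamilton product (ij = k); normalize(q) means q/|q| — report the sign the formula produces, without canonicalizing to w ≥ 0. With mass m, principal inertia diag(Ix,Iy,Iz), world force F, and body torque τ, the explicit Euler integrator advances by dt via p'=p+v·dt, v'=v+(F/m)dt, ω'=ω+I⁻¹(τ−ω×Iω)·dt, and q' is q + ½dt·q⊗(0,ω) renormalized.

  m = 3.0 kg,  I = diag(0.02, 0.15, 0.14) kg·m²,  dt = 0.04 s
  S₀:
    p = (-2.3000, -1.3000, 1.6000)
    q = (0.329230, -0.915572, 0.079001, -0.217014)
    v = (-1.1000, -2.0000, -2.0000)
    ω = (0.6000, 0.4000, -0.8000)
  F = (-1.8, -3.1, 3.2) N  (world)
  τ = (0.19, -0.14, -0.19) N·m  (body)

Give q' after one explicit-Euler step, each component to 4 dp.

q⊗(0,ω) = (0.3441316, 0.2211428, -0.7309740, -0.6770134)
updated quaternion q' = (0.3360, -0.9109, 0.0644, -0.2305)

q' = (0.3360, -0.9109, 0.0644, -0.2305)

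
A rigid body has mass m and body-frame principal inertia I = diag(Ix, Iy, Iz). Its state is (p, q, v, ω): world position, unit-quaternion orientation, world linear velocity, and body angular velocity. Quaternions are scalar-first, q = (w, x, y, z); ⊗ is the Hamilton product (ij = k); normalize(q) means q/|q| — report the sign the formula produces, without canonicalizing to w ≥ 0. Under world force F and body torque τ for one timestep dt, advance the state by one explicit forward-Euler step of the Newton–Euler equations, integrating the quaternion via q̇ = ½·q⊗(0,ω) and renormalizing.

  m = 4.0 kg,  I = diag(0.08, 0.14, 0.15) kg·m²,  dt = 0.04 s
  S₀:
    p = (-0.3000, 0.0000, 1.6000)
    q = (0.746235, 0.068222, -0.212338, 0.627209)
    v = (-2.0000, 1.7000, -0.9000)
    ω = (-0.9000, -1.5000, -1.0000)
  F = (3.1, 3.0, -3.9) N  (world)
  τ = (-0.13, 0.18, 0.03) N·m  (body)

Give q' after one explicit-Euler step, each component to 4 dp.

2q̇ = q⊗(0,ω) = (0.3701018, 0.4815400, -1.6156186, -1.0396722)
q' = normalize(q + ½dt·q⊗(0,ω)) = (0.7530, 0.0778, -0.2445, 0.6059)

q' = (0.7530, 0.0778, -0.2445, 0.6059)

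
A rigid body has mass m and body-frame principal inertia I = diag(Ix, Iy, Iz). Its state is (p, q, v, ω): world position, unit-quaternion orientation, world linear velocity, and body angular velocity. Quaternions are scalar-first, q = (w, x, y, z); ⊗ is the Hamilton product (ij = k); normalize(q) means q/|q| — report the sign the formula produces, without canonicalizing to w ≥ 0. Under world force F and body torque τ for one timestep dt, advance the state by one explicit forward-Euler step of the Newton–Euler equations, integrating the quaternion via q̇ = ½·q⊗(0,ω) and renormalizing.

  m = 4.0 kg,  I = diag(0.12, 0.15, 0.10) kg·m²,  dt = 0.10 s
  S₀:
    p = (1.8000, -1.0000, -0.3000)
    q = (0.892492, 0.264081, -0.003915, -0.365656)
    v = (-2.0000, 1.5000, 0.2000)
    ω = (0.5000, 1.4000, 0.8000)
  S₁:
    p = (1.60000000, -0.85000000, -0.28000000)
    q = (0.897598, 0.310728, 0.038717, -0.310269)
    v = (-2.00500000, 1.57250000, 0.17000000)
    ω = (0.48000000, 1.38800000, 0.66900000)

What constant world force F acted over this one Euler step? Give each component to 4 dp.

Δv = v₁−v₀ = (-0.00500000, 0.07250000, -0.03000000)
applied force F = (-0.2000, 2.9000, -1.2000)

F = (-0.2000, 2.9000, -1.2000)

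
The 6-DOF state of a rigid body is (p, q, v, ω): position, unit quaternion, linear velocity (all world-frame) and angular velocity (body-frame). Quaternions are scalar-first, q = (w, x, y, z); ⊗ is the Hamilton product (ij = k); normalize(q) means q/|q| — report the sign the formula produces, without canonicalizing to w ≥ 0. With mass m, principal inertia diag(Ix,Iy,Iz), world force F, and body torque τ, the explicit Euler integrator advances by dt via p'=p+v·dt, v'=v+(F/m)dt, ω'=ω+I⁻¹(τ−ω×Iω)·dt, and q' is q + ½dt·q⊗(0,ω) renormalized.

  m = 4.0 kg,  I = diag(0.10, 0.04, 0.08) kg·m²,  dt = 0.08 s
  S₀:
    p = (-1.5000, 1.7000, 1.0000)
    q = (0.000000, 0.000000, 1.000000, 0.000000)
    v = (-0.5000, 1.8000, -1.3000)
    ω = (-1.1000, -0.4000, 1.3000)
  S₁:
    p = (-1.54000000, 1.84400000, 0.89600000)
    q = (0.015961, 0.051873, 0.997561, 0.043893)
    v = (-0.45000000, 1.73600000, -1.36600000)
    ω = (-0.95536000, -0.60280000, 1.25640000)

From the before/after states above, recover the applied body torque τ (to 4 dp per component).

Δω = ω₁−ω₀ = (0.14464000, -0.20280000, -0.04360000)
τ = I·(Δω/dt) + ω₀×(Iω₀) = (0.1600, -0.1300, -0.0700)

τ = (0.1600, -0.1300, -0.0700)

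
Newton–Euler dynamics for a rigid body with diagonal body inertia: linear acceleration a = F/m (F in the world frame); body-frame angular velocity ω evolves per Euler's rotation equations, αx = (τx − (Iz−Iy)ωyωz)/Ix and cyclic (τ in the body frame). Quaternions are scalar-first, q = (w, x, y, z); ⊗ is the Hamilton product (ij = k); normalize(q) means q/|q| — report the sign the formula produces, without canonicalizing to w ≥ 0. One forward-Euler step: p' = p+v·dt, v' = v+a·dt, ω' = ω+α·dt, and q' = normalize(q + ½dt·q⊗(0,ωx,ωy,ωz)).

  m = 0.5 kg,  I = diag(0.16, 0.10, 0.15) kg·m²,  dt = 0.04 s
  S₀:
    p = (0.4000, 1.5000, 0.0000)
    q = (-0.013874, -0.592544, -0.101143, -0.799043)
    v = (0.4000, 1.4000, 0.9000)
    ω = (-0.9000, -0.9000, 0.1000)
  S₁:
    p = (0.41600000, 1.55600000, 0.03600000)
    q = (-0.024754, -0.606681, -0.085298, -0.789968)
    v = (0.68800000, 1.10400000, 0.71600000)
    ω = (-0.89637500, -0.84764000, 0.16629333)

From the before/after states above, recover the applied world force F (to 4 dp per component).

F = (3.6000, -3.7000, -2.3000)

Δv = v₁−v₀ = (0.28800000, -0.29600000, -0.18400000)
applied force F = (3.6000, -3.7000, -2.3000)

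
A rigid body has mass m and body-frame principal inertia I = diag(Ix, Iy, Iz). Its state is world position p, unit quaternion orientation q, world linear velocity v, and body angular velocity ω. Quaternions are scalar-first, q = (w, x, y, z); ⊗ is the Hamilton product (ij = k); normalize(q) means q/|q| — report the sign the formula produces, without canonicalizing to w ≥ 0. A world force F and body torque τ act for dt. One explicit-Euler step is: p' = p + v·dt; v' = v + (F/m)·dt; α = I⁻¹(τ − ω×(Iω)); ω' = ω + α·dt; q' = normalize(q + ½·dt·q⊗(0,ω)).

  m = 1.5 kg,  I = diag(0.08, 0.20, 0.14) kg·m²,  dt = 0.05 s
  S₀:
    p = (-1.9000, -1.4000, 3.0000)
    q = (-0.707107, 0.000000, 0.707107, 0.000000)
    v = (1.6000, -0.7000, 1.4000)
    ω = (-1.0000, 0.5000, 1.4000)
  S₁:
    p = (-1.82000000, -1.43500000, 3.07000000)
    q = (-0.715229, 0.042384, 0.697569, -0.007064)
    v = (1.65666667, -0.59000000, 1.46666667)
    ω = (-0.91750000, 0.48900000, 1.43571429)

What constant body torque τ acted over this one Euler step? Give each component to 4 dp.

τ = (0.0900, 0.0400, 0.0400)

Δω = ω₁−ω₀ = (0.08250000, -0.01100000, 0.03571429)
applied torque τ = (0.0900, 0.0400, 0.0400)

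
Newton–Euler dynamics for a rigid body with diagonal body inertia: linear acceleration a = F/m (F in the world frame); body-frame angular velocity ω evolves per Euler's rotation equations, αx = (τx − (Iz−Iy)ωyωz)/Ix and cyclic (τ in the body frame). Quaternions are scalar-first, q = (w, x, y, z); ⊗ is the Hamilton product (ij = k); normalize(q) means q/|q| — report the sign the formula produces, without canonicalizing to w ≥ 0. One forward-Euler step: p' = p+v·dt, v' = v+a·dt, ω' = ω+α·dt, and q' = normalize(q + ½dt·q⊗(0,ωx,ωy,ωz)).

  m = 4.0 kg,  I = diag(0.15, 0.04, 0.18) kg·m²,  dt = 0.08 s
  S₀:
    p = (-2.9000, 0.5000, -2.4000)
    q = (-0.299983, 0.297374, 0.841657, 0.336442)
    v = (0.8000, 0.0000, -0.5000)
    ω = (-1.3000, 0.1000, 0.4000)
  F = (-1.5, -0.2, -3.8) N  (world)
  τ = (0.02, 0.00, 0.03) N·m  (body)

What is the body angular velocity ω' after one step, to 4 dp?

(τ − ω×Iω)/I = (0.0960, -0.3900, 0.0872)
ω + α·dt = (-1.2923, 0.0688, 0.4070)

ω' = (-1.2923, 0.0688, 0.4070)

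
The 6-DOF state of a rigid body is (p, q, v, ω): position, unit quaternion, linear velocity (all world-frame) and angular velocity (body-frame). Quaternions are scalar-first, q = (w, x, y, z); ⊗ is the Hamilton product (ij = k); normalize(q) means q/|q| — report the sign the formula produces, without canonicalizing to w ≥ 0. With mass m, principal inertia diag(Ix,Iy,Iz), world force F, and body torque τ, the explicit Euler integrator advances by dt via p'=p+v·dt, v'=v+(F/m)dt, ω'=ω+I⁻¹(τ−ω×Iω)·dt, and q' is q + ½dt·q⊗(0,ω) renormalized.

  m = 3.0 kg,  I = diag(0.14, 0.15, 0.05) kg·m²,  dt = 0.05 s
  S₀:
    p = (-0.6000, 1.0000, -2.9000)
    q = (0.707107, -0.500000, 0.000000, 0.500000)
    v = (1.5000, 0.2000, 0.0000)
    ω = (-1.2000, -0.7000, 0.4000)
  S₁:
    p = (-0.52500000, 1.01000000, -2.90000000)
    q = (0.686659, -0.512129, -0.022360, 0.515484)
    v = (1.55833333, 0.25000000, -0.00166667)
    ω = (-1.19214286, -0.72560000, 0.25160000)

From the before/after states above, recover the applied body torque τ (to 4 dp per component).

τ = (0.0500, -0.1200, -0.1400)

rate change Δω = (0.00785714, -0.02560000, -0.14840000)
gyro term ω₀×Iω₀ = (0.0280, -0.0432, 0.0084)
τ = I·(Δω/dt) + ω₀×(Iω₀) = (0.0500, -0.1200, -0.1400)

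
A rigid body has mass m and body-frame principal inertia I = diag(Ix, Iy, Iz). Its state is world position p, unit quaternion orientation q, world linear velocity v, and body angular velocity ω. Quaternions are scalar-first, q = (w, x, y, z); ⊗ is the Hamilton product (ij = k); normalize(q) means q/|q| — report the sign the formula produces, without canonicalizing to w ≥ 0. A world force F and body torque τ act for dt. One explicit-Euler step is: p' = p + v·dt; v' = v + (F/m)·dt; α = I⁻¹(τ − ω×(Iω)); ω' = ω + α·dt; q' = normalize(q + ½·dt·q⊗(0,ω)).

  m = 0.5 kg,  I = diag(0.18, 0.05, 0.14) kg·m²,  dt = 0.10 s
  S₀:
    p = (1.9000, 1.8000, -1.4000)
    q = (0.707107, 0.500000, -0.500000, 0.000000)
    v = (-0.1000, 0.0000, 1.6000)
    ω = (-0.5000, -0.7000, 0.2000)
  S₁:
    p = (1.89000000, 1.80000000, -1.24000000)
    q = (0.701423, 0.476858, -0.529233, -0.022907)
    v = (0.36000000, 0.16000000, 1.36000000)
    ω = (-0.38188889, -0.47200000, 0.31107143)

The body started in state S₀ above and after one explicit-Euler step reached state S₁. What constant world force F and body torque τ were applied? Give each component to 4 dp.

velocity change Δv = (0.46000000, 0.16000000, -0.24000000)
applied force F = (2.3000, 0.8000, -1.2000)
rate change Δω = (0.11811111, 0.22800000, 0.11107143)
ω₀×(Iω₀) = (-0.0126, -0.0040, -0.0455)
τ = I·(Δω/dt) + ω₀×(Iω₀) = (0.2000, 0.1100, 0.1100)

F = (2.3000, 0.8000, -1.2000)
τ = (0.2000, 0.1100, 0.1100)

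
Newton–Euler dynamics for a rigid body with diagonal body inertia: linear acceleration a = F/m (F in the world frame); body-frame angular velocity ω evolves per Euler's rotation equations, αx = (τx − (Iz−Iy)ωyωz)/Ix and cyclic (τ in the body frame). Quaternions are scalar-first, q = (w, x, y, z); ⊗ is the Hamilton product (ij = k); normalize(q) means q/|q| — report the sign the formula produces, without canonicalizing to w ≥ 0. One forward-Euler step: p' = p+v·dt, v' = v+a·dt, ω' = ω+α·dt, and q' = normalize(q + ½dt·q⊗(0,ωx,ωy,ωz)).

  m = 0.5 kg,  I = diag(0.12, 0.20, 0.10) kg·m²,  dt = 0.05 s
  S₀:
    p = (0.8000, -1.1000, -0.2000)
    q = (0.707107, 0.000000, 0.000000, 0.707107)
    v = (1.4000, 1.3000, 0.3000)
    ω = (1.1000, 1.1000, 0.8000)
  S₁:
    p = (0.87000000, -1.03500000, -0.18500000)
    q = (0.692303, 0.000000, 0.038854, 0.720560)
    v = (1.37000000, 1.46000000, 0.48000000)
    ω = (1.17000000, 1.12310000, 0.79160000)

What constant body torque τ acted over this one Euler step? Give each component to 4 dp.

τ = (0.0800, 0.1100, 0.0800)

ω₁ − ω₀ = (0.07000000, 0.02310000, -0.00840000)
gyro term ω₀×Iω₀ = (-0.0880, 0.0176, 0.0968)
τ = I·(Δω/dt) + ω₀×(Iω₀) = (0.0800, 0.1100, 0.0800)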